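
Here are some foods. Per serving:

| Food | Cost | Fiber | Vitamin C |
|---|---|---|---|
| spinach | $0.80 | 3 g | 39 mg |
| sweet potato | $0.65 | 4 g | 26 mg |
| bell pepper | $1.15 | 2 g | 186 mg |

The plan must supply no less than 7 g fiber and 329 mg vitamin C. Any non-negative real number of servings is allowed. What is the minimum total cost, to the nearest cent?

spinach only: max(7/3, 329/39) = 8.436 servings → $6.75.
sweet potato only: max(7/4, 329/26) = 12.65 servings → $8.22.
bell pepper only: max(7/2, 329/186) = 3.5 servings → $4.03.
spinach + sweet potato: the both-tight solution has a negative serving — not a feasible corner.
spinach + bell pepper with both tight: 1.342 servings and 1.488 servings → $2.78.
sweet potato + bell pepper with both tight: 0.9306 servings and 1.639 servings → $2.49.
The minimum over all feasible corners is $2.49.

$2.49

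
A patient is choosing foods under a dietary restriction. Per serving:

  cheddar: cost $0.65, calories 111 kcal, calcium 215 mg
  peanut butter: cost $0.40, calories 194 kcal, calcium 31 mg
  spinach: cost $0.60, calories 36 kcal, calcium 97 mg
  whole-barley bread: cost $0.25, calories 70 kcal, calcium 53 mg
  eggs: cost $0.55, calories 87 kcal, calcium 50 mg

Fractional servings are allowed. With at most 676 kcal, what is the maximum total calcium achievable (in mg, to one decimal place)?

1821.4 mg

Calcium per kcal: spinach 2.694, cheddar 1.937, whole-barley bread 0.7571, eggs 0.5747, peanut butter 0.1598.
With no serving limits, spend the whole calories allowance on spinach: 676 kcal / 36 kcal × 97 mg = 1821.4 mg.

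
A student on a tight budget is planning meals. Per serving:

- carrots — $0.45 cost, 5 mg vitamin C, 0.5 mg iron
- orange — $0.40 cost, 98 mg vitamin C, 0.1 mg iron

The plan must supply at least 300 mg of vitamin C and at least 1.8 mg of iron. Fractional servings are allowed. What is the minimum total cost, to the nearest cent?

The cheapest plan sits at a corner of the feasible region — with two constraints it uses at most two foods.
carrots only: max(300/5, 1.8/0.5) = 60 servings → $27.00.
orange only: max(300/98, 1.8/0.1) = 18 servings → $7.20.
carrots + orange with both tight: 3.019 servings and 2.907 servings → $2.52.
So the least-cost plan costs $2.52.

$2.52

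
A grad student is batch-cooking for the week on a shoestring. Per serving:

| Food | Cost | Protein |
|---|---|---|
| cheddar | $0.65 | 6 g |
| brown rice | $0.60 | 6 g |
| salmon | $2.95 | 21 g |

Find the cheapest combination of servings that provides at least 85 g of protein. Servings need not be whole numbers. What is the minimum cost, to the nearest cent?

Cost per g of protein: brown rice $0.1000, cheddar $0.1083, salmon $0.1405.
With no serving limits, use only brown rice: 85 g / 6 g = 14.17 servings × $0.60 = $8.50.

$8.50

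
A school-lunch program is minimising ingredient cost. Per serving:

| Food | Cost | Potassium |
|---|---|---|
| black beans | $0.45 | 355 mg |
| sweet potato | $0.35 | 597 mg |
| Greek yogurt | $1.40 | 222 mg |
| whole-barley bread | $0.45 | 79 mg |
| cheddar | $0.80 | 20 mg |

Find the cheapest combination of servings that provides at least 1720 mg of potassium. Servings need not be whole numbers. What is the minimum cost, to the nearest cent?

Cost per mg of potassium: sweet potato $0.0006, black beans $0.0013, whole-barley bread $0.0057, Greek yogurt $0.0063, cheddar $0.0400.
With no serving limits, use only sweet potato: 1720 mg / 597 mg = 2.881 servings × $0.35 = $1.01.

$1.01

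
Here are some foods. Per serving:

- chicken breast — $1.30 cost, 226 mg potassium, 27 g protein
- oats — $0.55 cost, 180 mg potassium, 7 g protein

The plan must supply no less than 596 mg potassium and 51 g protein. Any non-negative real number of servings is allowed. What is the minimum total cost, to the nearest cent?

$2.75

A basic optimal solution has at most two foods positive. Try each food alone and each pair with both targets met exactly.
chicken breast only: max(596/226, 51/27) = 2.637 servings → $3.43.
oats only: max(596/180, 51/7) = 7.286 servings → $4.01.
chicken breast + oats with both tight: 1.528 servings and 1.393 servings → $2.75.
Cheapest feasible corner: $2.75.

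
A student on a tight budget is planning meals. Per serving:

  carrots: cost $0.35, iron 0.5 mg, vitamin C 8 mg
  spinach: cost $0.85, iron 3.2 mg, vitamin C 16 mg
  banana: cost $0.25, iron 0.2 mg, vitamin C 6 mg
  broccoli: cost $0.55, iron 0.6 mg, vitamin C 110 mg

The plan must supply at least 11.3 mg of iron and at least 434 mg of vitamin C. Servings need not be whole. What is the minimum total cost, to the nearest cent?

At the optimum either one food covers both requirements or two foods hit both targets exactly; no other combination can be cheaper.
carrots only: max(11.3/0.5, 434/8) = 54.25 servings → $18.99.
spinach only: max(11.3/3.2, 434/16) = 27.12 servings → $23.06.
banana only: max(11.3/0.2, 434/6) = 72.33 servings → $18.08.
broccoli only: max(11.3/0.6, 434/110) = 18.83 servings → $10.36.
carrots + spinach: the both-tight solution has a negative serving — not a feasible corner.
carrots + banana: the both-tight solution has a negative serving — not a feasible corner.
carrots + broccoli with both tight: 19.57 servings and 2.522 servings → $8.24.
spinach + banana: intersection lies outside the first quadrant.
spinach + broccoli with both tight: 2.87 servings and 3.528 servings → $4.38.
banana + broccoli with both tight: 53.4 servings and 1.033 servings → $13.92.
Cheapest feasible corner: $4.38.

$4.38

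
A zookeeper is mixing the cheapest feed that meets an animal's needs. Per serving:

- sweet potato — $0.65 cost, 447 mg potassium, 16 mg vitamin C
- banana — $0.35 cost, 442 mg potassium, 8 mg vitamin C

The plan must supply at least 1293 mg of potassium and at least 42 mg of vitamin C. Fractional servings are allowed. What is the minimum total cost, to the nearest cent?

$1.72

An LP optimum is at a vertex; with two nutrient constraints at most two foods are used. Check each candidate.
sweet potato only: max(1293/447, 42/16) = 2.893 servings → $1.88.
banana only: max(1293/442, 42/8) = 5.25 servings → $1.84.
sweet potato + banana with both tight: 2.351 servings and 0.5475 servings → $1.72.
The minimum over all feasible corners is $1.72.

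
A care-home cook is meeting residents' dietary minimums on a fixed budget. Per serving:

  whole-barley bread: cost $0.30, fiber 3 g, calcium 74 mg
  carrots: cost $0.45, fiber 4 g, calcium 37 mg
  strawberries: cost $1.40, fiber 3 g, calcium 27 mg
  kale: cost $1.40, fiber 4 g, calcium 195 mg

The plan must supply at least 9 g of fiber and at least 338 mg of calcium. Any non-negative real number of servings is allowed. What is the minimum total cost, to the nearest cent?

$1.37

Two binding constraints pin down two serving amounts, so the optimal mix uses at most two foods. The candidates are each food alone (scaled to the tighter of fiber/calcium) and each pair with both constraints tight.
whole-barley bread only: max(9/3, 338/74) = 4.568 servings → $1.37.
carrots only: max(9/4, 338/37) = 9.135 servings → $4.11.
strawberries only: max(9/3, 338/27) = 12.52 servings → $17.53.
kale only: max(9/4, 338/195) = 2.25 servings → $3.15.
whole-barley bread + carrots: intersection lies outside the first quadrant.
whole-barley bread + strawberries: the both-tight solution has a negative serving — not a feasible corner.
whole-barley bread + kale with both tight: 1.394 servings and 1.204 servings → $2.10.
carrots + strawberries: the both-tight solution has a negative serving — not a feasible corner.
carrots + kale with both tight: 0.6377 servings and 1.612 servings → $2.54.
strawberries + kale with both tight: 0.8449 servings and 1.616 servings → $3.45.
Cheapest feasible corner: $1.37.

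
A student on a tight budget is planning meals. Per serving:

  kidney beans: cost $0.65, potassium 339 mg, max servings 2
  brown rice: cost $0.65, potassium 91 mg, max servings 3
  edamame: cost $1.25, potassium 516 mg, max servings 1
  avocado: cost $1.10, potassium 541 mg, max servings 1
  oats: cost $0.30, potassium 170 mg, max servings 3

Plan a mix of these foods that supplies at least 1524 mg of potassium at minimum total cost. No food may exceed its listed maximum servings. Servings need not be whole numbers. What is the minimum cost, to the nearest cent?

$2.88

Cost per mg of potassium: oats $0.0018, kidney beans $0.0019, avocado $0.0020, edamame $0.0024, brown rice $0.0071.
Take 3 servings of oats: +510.0 mg potassium for $0.90 (total $0.90, still need 1014.0 mg).
Take 2 servings of kidney beans: +678.0 mg potassium for $1.30 (total $2.20, still need 336.0 mg).
Take 0.6211 servings of avocado: +336.0 mg potassium for $0.68 (total $2.88, still need 0.0 mg).
Greedy by cheapest-per-mg is optimal for a single linear constraint, so the minimum cost is $2.88.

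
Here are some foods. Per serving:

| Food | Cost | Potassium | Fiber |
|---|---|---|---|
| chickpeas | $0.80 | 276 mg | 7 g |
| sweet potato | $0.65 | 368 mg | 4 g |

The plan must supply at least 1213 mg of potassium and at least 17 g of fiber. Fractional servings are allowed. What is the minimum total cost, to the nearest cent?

chickpeas only: max(1213/276, 17/7) = 4.395 servings → $3.52.
sweet potato only: max(1213/368, 17/4) = 4.25 servings → $2.76.
chickpeas + sweet potato with both tight: 0.9538 servings and 2.581 servings → $2.44.
Cheapest feasible corner: $2.44.

$2.44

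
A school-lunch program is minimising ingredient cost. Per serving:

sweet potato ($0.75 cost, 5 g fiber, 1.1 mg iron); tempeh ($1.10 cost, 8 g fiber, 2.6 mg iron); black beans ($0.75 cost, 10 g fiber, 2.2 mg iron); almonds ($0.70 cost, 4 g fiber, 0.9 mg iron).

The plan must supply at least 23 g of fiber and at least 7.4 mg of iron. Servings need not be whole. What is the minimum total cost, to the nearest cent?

$2.52

Minimising a linear cost over {fiber ≥ 23, iron ≥ 7.4, servings ≥ 0} — the optimum is at a vertex, using one or two foods.
sweet potato only: max(23/5, 7.4/1.1) = 6.727 servings → $5.05.
tempeh only: max(23/8, 7.4/2.6) = 2.875 servings → $3.16.
black beans only: max(23/10, 7.4/2.2) = 3.364 servings → $2.52.
almonds only: max(23/4, 7.4/0.9) = 8.222 servings → $5.76.
sweet potato + tempeh with both tight: 0.1429 servings and 2.786 servings → $3.17.
sweet potato + black beans (both tight): parallel constraints — no distinct corner.
sweet potato + almonds: intersection lies outside the first quadrant.
tempeh + black beans with both tight: 2.786 servings and 0.07143 servings → $3.12.
tempeh + almonds with both tight: 2.781 servings and 0.1875 servings → $3.19.
black beans + almonds: the both-tight solution has a negative serving — not a feasible corner.
The minimum over all feasible corners is $2.52.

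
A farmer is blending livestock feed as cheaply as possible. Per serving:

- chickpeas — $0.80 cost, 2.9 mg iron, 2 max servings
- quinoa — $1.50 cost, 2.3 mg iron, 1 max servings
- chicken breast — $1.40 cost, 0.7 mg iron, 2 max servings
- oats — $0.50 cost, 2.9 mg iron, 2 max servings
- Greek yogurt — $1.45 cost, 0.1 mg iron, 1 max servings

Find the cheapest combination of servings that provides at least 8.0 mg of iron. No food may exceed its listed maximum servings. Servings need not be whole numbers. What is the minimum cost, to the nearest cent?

$1.61

Cost per mg of iron: oats $0.1724, chickpeas $0.2759, quinoa $0.6522, chicken breast $2.0000, Greek yogurt $14.5000.
Take 2 servings of oats: +5.8 mg iron for $1.00 (total $1.00, still need 2.2 mg).
Take 0.7586 servings of chickpeas: +2.2 mg iron for $0.61 (total $1.61, still need 0.0 mg).
Greedy by cheapest-per-mg is optimal for a single linear constraint, so the minimum cost is $1.61.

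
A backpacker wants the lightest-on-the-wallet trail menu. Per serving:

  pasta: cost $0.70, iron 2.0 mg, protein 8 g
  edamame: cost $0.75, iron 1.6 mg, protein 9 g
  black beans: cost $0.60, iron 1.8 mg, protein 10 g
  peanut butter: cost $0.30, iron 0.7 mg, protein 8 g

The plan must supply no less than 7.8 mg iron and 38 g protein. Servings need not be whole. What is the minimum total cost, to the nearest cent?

Check every corner: each single food scaled to meet both minima, and each pair solved so both constraints bind.
pasta only: max(7.8/2.0, 38/8) = 4.75 servings → $3.33.
edamame only: max(7.8/1.6, 38/9) = 4.875 servings → $3.66.
black beans only: max(7.8/1.8, 38/10) = 4.333 servings → $2.60.
peanut butter only: max(7.8/0.7, 38/8) = 11.14 servings → $3.34.
pasta + edamame with both tight: 1.808 servings and 2.615 servings → $3.23.
pasta + black beans with both tight: 1.714 servings and 2.429 servings → $2.66.
pasta + peanut butter with both tight: 3.442 servings and 1.308 servings → $2.80.
edamame + black beans with both targets exact would need a negative amount; discard.
edamame + peanut butter with both targets exact would need a negative amount; discard.
black beans + peanut butter: intersection lies outside the first quadrant.
The minimum over all feasible corners is $2.60.

$2.60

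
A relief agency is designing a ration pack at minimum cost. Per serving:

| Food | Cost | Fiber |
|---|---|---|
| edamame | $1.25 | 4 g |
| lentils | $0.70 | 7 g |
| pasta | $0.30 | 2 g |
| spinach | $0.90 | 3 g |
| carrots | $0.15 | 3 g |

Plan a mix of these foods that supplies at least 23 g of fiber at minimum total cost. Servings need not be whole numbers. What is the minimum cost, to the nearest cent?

Cost per g of fiber: carrots $0.0500, lentils $0.1000, pasta $0.1500, spinach $0.3000, edamame $0.3125.
With no serving limits, use only carrots: 23 g / 3 g = 7.667 servings × $0.15 = $1.15.

$1.15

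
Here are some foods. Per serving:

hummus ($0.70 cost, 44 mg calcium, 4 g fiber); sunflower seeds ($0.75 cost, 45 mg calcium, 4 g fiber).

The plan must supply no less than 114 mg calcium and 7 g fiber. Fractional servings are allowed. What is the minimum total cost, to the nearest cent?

Compare the cost at each extreme point of the feasible region.
hummus only: max(114/44, 7/4) = 2.591 servings → $1.81.
sunflower seeds only: max(114/45, 7/4) = 2.533 servings → $1.90.
hummus + sunflower seeds: intersection lies outside the first quadrant.
The minimum over all feasible corners is $1.81.

$1.81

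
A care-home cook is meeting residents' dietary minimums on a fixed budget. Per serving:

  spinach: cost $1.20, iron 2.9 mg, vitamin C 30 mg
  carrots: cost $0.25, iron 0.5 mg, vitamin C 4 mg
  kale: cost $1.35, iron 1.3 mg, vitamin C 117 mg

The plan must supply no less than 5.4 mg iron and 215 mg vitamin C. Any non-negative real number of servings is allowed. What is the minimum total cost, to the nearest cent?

spinach only: max(5.4/2.9, 215/30) = 7.167 servings → $8.60.
carrots only: max(5.4/0.5, 215/4) = 53.75 servings → $13.44.
kale only: max(5.4/1.3, 215/117) = 4.154 servings → $5.61.
spinach + carrots: intersection lies outside the first quadrant.
spinach + kale with both tight: 1.173 servings and 1.537 servings → $3.48.
carrots + kale with both tight: 6.61 servings and 1.612 servings → $3.83.
Cheapest feasible corner: $3.48.

$3.48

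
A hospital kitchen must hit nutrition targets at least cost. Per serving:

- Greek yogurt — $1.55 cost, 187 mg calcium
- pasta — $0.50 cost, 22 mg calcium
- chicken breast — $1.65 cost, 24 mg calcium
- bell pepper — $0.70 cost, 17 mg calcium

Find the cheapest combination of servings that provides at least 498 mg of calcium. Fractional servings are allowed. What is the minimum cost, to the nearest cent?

$4.13

Cost per mg of calcium: Greek yogurt $0.0083, pasta $0.0227, bell pepper $0.0412, chicken breast $0.0688.
With no serving limits, use only Greek yogurt: 498 mg / 187 mg = 2.663 servings × $1.55 = $4.13.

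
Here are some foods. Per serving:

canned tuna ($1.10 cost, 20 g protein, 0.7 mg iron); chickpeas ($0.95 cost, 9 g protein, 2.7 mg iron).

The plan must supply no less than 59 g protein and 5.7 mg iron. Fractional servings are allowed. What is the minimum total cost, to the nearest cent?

$3.94

A basic optimal solution has at most two foods positive. Try each food alone and each pair with both targets met exactly.
canned tuna only: max(59/20, 5.7/0.7) = 8.143 servings → $8.96.
chickpeas only: max(59/9, 5.7/2.7) = 6.556 servings → $6.23.
canned tuna + chickpeas with both tight: 2.264 servings and 1.524 servings → $3.94.
Cheapest feasible corner: $3.94.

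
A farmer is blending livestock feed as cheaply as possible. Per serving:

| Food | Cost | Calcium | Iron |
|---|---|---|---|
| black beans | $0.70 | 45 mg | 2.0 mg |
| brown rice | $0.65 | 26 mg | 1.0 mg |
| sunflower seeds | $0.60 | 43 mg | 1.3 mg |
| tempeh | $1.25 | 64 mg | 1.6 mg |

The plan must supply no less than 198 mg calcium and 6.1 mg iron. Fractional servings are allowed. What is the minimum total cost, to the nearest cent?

$2.78

An LP optimum is at a vertex; with two nutrient constraints at most two foods are used. Check each candidate.
black beans only: max(198/45, 6.1/2.0) = 4.4 servings → $3.08.
brown rice only: max(198/26, 6.1/1.0) = 7.615 servings → $4.95.
sunflower seeds only: max(198/43, 6.1/1.3) = 4.692 servings → $2.82.
tempeh only: max(198/64, 6.1/1.6) = 3.812 servings → $4.77.
black beans + brown rice: the both-tight solution has a negative serving — not a feasible corner.
black beans + sunflower seeds with both tight: 0.1782 servings and 4.418 servings → $2.78.
black beans + tempeh with both tight: 1.314 servings and 2.17 servings → $3.63.
brown rice + sunflower seeds with both tight: 0.5326 servings and 4.283 servings → $2.92.
brown rice + tempeh with both tight: 3.286 servings and 1.759 servings → $4.33.
sunflower seeds + tempeh with both targets exact would need a negative amount; discard.
The minimum over all feasible corners is $2.78.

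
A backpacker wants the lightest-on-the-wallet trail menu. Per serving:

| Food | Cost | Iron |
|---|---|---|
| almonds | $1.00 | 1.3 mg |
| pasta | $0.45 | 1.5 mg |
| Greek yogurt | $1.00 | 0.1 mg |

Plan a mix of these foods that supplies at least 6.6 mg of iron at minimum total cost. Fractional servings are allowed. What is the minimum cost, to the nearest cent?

$1.98

Cost per mg of iron: pasta $0.3000, almonds $0.7692, Greek yogurt $10.0000.
With no serving limits, use only pasta: 6.6 mg / 1.5 mg = 4.4 servings × $0.45 = $1.98.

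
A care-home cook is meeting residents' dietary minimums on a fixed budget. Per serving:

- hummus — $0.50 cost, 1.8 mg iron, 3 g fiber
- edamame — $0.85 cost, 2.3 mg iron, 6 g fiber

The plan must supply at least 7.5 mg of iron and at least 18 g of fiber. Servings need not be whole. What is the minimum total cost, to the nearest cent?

$2.62

hummus only: max(7.5/1.8, 18/3) = 6 servings → $3.00.
edamame only: max(7.5/2.3, 18/6) = 3.261 servings → $2.77.
hummus + edamame with both tight: 0.9231 servings and 2.538 servings → $2.62.
Cheapest feasible corner: $2.62.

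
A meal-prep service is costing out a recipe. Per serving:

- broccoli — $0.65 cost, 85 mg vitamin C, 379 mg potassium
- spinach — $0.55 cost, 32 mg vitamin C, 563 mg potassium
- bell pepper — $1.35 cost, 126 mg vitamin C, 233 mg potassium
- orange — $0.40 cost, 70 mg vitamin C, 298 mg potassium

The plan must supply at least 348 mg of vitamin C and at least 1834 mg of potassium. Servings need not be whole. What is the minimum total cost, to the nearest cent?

At the optimum either one food covers both requirements or two foods hit both targets exactly; no other combination can be cheaper.
broccoli only: max(348/85, 1834/379) = 4.839 servings → $3.15.
spinach only: max(348/32, 1834/563) = 10.88 servings → $5.98.
bell pepper only: max(348/126, 1834/233) = 7.871 servings → $10.63.
orange only: max(348/70, 1834/298) = 6.154 servings → $2.46.
broccoli + spinach with both tight: 3.841 servings and 0.6717 servings → $2.87.
broccoli + bell pepper with both targets exact would need a negative amount; discard.
broccoli + orange: the both-tight solution has a negative serving — not a feasible corner.
spinach + bell pepper with both tight: 2.363 servings and 2.162 servings → $4.22.
spinach + orange with both tight: 0.826 servings and 4.594 servings → $2.29.
bell pepper + orange with both targets exact would need a negative amount; discard.
Cheapest feasible corner: $2.29.

$2.29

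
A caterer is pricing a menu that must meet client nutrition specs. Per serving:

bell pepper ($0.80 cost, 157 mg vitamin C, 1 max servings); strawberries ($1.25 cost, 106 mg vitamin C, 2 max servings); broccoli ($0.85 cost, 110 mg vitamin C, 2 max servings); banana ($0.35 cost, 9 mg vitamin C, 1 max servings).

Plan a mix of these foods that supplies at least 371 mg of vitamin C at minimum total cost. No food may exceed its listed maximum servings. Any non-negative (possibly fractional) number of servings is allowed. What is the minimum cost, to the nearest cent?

$2.45

Cost per mg of vitamin C: bell pepper $0.0051, broccoli $0.0077, strawberries $0.0118, banana $0.0389.
Take 1 serving of bell pepper: +157.0 mg vitamin C for $0.80 (total $0.80, still need 214.0 mg).
Take 1.945 servings of broccoli: +214.0 mg vitamin C for $1.65 (total $2.45, still need 0.0 mg).
Greedy by cheapest-per-mg is optimal for a single linear constraint, so the minimum cost is $2.45.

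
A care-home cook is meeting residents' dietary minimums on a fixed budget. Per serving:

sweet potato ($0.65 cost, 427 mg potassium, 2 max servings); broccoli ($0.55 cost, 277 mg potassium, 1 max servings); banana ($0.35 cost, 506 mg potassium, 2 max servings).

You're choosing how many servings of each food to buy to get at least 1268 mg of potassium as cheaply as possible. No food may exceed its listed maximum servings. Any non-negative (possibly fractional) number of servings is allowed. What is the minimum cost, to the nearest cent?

$1.09

Cost per mg of potassium: banana $0.0007, sweet potato $0.0015, broccoli $0.0020.
Take 2 servings of banana: +1012.0 mg potassium for $0.70 (total $0.70, still need 256.0 mg).
Take 0.5995 servings of sweet potato: +256.0 mg potassium for $0.39 (total $1.09, still need 0.0 mg).
Greedy by cheapest-per-mg is optimal for a single linear constraint, so the minimum cost is $1.09.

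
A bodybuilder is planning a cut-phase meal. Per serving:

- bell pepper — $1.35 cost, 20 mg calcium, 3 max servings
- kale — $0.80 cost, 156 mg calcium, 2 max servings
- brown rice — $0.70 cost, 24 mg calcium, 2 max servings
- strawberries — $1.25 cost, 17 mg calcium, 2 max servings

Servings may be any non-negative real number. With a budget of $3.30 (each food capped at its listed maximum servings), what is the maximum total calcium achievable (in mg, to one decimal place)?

Calcium per dollar: kale 195, brown rice 34.29, bell pepper 14.81, strawberries 13.6.
Take 2 servings of kale: spends $1.60, +312.0 mg calcium (running total 312.0 mg).
Take 2 servings of brown rice: spends $1.40, +48.0 mg calcium (running total 360.0 mg).
Take 0.2222 servings of bell pepper: spends $0.30, +4.4 mg calcium (running total 364.4 mg).
Filling greedily by calcium-per-dollar is optimal for one linear limit, giving 364.4 mg.

364.4 mg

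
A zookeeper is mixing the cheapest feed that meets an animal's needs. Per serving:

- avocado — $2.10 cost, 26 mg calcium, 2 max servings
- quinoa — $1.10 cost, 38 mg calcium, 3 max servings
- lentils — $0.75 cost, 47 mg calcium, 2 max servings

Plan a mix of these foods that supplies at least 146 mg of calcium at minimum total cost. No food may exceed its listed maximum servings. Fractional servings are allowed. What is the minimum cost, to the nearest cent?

$3.01

Cost per mg of calcium: lentils $0.0160, quinoa $0.0289, avocado $0.0808.
Take 2 servings of lentils: +94.0 mg calcium for $1.50 (total $1.50, still need 52.0 mg).
Take 1.368 servings of quinoa: +52.0 mg calcium for $1.51 (total $3.01, still need 0.0 mg).
Filling from the cheapest source first is optimal under one linear minimum: $3.01.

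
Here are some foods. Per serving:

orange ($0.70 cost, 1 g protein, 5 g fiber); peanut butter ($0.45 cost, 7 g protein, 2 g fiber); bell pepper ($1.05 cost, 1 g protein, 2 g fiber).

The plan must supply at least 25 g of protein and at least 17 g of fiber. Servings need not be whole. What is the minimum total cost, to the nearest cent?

$2.94

This is a tiny linear program; its minimum lies at a vertex of the feasible set. List the vertices and price them.
orange only: max(25/1, 17/5) = 25 servings → $17.50.
peanut butter only: max(25/7, 17/2) = 8.5 servings → $3.83.
bell pepper only: max(25/1, 17/2) = 25 servings → $26.25.
orange + peanut butter with both tight: 2.091 servings and 3.273 servings → $2.94.
orange + bell pepper with both targets exact would need a negative amount; discard.
peanut butter + bell pepper with both tight: 2.75 servings and 5.75 servings → $7.28.
So the least-cost plan costs $2.94.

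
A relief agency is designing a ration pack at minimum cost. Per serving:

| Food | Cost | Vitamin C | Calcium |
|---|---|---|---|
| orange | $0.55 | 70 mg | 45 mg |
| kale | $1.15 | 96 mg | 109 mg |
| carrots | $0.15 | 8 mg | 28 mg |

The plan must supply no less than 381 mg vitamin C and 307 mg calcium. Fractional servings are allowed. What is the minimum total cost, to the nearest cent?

Minimising a linear cost over {vitamin C ≥ 381, calcium ≥ 307, servings ≥ 0} — the optimum is at a vertex, using one or two foods.
orange only: max(381/70, 307/45) = 6.822 servings → $3.75.
kale only: max(381/96, 307/109) = 3.969 servings → $4.56.
carrots only: max(381/8, 307/28) = 47.62 servings → $7.14.
orange + kale with both tight: 3.643 servings and 1.313 servings → $3.51.
orange + carrots with both tight: 5.133 servings and 2.716 servings → $3.23.
kale + carrots: the both-tight solution has a negative serving — not a feasible corner.
So the least-cost plan costs $3.23.

$3.23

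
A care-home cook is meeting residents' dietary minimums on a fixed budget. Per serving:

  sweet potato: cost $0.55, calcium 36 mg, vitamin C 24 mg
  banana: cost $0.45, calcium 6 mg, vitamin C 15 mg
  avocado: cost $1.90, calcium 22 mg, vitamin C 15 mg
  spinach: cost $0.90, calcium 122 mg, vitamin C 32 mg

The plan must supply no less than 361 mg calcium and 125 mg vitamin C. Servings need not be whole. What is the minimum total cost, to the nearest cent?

An LP optimum is at a vertex; with two nutrient constraints at most two foods are used. Check each candidate.
sweet potato only: max(361/36, 125/24) = 10.03 servings → $5.52.
banana only: max(361/6, 125/15) = 60.17 servings → $27.07.
avocado only: max(361/22, 125/15) = 16.41 servings → $31.18.
spinach only: max(361/122, 125/32) = 3.906 servings → $3.52.
sweet potato + banana: intersection lies outside the first quadrant.
sweet potato + avocado: the both-tight solution has a negative serving — not a feasible corner.
sweet potato + spinach with both tight: 2.082 servings and 2.345 servings → $3.26.
banana + avocado: the both-tight solution has a negative serving — not a feasible corner.
banana + spinach with both tight: 2.258 servings and 2.848 servings → $3.58.
avocado + spinach with both tight: 3.284 servings and 2.367 servings → $8.37.
So the least-cost plan costs $3.26.

$3.26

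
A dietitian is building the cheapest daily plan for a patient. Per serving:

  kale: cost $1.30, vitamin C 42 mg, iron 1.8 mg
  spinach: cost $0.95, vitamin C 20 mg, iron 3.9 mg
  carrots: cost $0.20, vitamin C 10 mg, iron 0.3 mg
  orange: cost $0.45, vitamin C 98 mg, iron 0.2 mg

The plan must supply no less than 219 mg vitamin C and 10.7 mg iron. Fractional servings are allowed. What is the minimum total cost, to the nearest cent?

$3.29

The cheapest plan sits at a corner of the feasible region — with two constraints it uses at most two foods.
kale only: max(219/42, 10.7/1.8) = 5.944 servings → $7.73.
spinach only: max(219/20, 10.7/3.9) = 10.95 servings → $10.40.
carrots only: max(219/10, 10.7/0.3) = 35.67 servings → $7.13.
orange only: max(219/98, 10.7/0.2) = 53.5 servings → $24.07.
kale + spinach with both tight: 5.009 servings and 0.4319 servings → $6.92.
kale + carrots with both targets exact would need a negative amount; discard.
kale + orange: the both-tight solution has a negative serving — not a feasible corner.
spinach + carrots with both tight: 1.252 servings and 19.4 servings → $5.07.
spinach + orange with both tight: 2.657 servings and 1.692 servings → $3.29.
carrots + orange: intersection lies outside the first quadrant.
Cheapest feasible corner: $3.29.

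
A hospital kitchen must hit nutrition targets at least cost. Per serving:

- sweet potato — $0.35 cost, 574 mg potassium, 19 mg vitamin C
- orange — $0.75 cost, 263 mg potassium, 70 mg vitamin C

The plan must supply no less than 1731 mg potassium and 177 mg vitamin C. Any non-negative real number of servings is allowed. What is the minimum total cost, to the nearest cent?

sweet potato only: max(1731/574, 177/19) = 9.316 servings → $3.26.
orange only: max(1731/263, 177/70) = 6.582 servings → $4.94.
sweet potato + orange with both tight: 2.121 servings and 1.953 servings → $2.21.
So the least-cost plan costs $2.21.

$2.21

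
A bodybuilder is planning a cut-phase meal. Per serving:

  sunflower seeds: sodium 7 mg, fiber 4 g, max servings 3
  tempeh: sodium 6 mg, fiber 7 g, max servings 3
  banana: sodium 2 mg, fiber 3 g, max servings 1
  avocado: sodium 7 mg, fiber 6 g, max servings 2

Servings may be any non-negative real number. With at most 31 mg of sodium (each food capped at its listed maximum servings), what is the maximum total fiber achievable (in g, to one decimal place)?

33.4 g

Fiber per mg sodium: banana 1.5, tempeh 1.167, avocado 0.8571, sunflower seeds 0.5714.
Take 1 serving of banana: uses 2 mg sodium, +3.0 g fiber (running total 3.0 g).
Take 3 servings of tempeh: uses 18 mg sodium, +21.0 g fiber (running total 24.0 g).
Take 1.571 servings of avocado: uses 11 mg sodium, +9.4 g fiber (running total 33.4 g).
Filling greedily by fiber-per-mg sodium is optimal for one linear limit, giving 33.4 g.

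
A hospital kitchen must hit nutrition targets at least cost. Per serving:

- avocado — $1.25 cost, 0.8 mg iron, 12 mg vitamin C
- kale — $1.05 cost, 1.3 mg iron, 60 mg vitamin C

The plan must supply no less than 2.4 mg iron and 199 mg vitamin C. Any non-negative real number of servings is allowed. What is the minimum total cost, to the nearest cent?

For a min-cost LP with two ≥-constraints, a basic feasible solution has at most two positive variables.
avocado only: max(2.4/0.8, 199/12) = 16.58 servings → $20.73.
kale only: max(2.4/1.3, 199/60) = 3.317 servings → $3.48.
avocado + kale with both targets exact would need a negative amount; discard.
So the least-cost plan costs $3.48.

$3.48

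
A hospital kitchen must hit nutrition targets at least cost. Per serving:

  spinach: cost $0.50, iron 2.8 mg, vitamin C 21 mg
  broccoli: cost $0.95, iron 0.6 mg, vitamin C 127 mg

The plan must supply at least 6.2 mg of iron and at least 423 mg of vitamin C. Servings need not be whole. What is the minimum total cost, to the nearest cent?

An LP optimum is at a vertex; with two nutrient constraints at most two foods are used. Check each candidate.
spinach only: max(6.2/2.8, 423/21) = 20.14 servings → $10.07.
broccoli only: max(6.2/0.6, 423/127) = 10.33 servings → $9.82.
spinach + broccoli with both tight: 1.556 servings and 3.073 servings → $3.70.
Cheapest feasible corner: $3.70.

$3.70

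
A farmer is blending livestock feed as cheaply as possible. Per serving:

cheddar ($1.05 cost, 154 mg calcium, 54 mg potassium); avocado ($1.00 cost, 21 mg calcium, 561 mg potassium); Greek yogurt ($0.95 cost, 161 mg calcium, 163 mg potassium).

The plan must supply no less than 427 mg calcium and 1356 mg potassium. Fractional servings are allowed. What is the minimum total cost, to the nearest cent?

cheddar only: max(427/154, 1356/54) = 25.11 servings → $26.37.
avocado only: max(427/21, 1356/561) = 20.33 servings → $20.33.
Greek yogurt only: max(427/161, 1356/163) = 8.319 servings → $7.90.
cheddar + avocado with both tight: 2.476 servings and 2.179 servings → $4.78.
cheddar + Greek yogurt: the both-tight solution has a negative serving — not a feasible corner.
avocado + Greek yogurt with both tight: 1.711 servings and 2.429 servings → $4.02.
The minimum over all feasible corners is $4.02.

$4.02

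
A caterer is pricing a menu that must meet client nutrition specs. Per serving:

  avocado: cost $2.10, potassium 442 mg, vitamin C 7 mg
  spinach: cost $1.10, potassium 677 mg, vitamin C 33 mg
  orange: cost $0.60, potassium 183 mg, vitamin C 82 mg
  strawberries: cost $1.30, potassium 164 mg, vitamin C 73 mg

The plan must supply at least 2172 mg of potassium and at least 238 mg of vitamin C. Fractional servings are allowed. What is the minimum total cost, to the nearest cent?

avocado only: max(2172/442, 238/7) = 34 servings → $71.40.
spinach only: max(2172/677, 238/33) = 7.212 servings → $7.93.
orange only: max(2172/183, 238/82) = 11.87 servings → $7.12.
strawberries only: max(2172/164, 238/73) = 13.24 servings → $17.22.
avocado + spinach: intersection lies outside the first quadrant.
avocado + orange with both tight: 3.848 servings and 2.574 servings → $9.63.
avocado + strawberries with both tight: 3.841 servings and 2.892 servings → $11.83.
spinach + orange with both tight: 2.72 servings and 1.808 servings → $4.08.
spinach + strawberries with both tight: 2.716 servings and 2.033 servings → $5.63.
orange + strawberries: the both-tight solution has a negative serving — not a feasible corner.
Cheapest feasible corner: $4.08.

$4.08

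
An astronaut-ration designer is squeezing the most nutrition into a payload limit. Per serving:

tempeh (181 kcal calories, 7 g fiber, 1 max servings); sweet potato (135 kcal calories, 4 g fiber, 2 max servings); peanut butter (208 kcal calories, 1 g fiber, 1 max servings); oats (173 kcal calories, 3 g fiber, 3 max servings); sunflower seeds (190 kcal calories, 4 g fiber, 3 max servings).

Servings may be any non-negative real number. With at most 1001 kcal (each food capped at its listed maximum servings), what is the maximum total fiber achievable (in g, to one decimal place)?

Fiber per kcal: tempeh 0.03867, sweet potato 0.02963, sunflower seeds 0.02105, oats 0.01734, peanut butter 0.004808.
Take 1 serving of tempeh: uses 181 kcal, +7.0 g fiber (running total 7.0 g).
Take 2 servings of sweet potato: uses 270 kcal, +8.0 g fiber (running total 15.0 g).
Take 2.895 servings of sunflower seeds: uses 550 kcal, +11.6 g fiber (running total 26.6 g).
Greedy by best ratio exhausts the calories allowance optimally: 26.6 g.

26.6 g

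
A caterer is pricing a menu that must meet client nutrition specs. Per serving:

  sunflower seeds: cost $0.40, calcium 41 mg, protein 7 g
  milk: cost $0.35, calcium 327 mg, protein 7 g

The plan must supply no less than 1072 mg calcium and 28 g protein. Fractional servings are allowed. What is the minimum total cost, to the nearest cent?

Check every corner: each single food scaled to meet both minima, and each pair solved so both constraints bind.
sunflower seeds only: max(1072/41, 28/7) = 26.15 servings → $10.46.
milk only: max(1072/327, 28/7) = 4 servings → $1.40.
sunflower seeds + milk with both tight: 0.8252 servings and 3.175 servings → $1.44.
Cheapest feasible corner: $1.40.

$1.40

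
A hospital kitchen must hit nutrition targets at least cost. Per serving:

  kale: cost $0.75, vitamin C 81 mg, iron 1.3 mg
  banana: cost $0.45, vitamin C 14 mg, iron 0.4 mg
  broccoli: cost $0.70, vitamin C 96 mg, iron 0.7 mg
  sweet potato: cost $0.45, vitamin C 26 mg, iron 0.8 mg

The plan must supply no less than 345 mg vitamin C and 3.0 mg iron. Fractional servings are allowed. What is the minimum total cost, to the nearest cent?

With two linear requirements the optimum uses one or two foods; enumerate the corners.
kale only: max(345/81, 3.0/1.3) = 4.259 servings → $3.19.
banana only: max(345/14, 3.0/0.4) = 24.64 servings → $11.09.
broccoli only: max(345/96, 3.0/0.7) = 4.286 servings → $3.00.
sweet potato only: max(345/26, 3.0/0.8) = 13.27 servings → $5.97.
kale + banana with both targets exact would need a negative amount; discard.
kale + broccoli with both tight: 0.6828 servings and 3.018 servings → $2.62.
kale + sweet potato: intersection lies outside the first quadrant.
banana + broccoli with both tight: 1.626 servings and 3.357 servings → $3.08.
banana + sweet potato: the both-tight solution has a negative serving — not a feasible corner.
broccoli + sweet potato with both tight: 3.379 servings and 0.7935 servings → $2.72.
So the least-cost plan costs $2.62.

$2.62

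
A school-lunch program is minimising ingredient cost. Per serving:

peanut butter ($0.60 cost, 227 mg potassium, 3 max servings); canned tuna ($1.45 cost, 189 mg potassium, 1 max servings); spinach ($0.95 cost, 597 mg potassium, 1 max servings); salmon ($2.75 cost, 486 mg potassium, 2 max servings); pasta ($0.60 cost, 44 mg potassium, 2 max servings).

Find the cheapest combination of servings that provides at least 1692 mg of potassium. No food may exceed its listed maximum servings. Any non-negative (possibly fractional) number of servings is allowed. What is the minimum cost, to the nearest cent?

$5.09

Cost per mg of potassium: spinach $0.0016, peanut butter $0.0026, salmon $0.0057, canned tuna $0.0077, pasta $0.0136.
Take 1 serving of spinach: +597.0 mg potassium for $0.95 (total $0.95, still need 1095.0 mg).
Take 3 servings of peanut butter: +681.0 mg potassium for $1.80 (total $2.75, still need 414.0 mg).
Take 0.8519 servings of salmon: +414.0 mg potassium for $2.34 (total $5.09, still need 0.0 mg).
Filling from the cheapest source first is optimal under one linear minimum: $5.09.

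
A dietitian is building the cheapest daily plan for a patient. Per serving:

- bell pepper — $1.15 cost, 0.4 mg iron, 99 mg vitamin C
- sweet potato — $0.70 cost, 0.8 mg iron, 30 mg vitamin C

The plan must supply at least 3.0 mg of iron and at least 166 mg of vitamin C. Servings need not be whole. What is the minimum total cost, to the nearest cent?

At the optimum either one food covers both requirements or two foods hit both targets exactly; no other combination can be cheaper.
bell pepper only: max(3.0/0.4, 166/99) = 7.5 servings → $8.62.
sweet potato only: max(3.0/0.8, 166/30) = 5.533 servings → $3.87.
bell pepper + sweet potato with both tight: 0.6369 servings and 3.432 servings → $3.13.
Cheapest feasible corner: $3.13.

$3.13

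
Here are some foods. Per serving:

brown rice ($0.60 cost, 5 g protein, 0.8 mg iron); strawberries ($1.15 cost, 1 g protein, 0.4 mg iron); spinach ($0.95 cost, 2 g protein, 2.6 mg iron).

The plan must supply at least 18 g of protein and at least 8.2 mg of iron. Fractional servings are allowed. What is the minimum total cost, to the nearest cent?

$3.82

Check every corner: each single food scaled to meet both minima, and each pair solved so both constraints bind.
brown rice only: max(18/5, 8.2/0.8) = 10.25 servings → $6.15.
strawberries only: max(18/1, 8.2/0.4) = 20.5 servings → $23.57.
spinach only: max(18/2, 8.2/2.6) = 9 servings → $8.55.
brown rice + strawberries: intersection lies outside the first quadrant.
brown rice + spinach with both tight: 2.667 servings and 2.333 servings → $3.82.
strawberries + spinach with both tight: 16.89 servings and 0.5556 servings → $19.95.
The minimum over all feasible corners is $3.82.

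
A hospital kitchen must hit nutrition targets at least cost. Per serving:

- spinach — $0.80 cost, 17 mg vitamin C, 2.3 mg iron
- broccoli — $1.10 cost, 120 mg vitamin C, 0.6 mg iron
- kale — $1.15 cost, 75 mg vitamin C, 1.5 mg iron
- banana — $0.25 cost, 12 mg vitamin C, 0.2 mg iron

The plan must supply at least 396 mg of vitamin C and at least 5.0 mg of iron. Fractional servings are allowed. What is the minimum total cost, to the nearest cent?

$4.51

spinach only: max(396/17, 5.0/2.3) = 23.29 servings → $18.64.
broccoli only: max(396/120, 5.0/0.6) = 8.333 servings → $9.17.
kale only: max(396/75, 5.0/1.5) = 5.28 servings → $6.07.
banana only: max(396/12, 5.0/0.2) = 33 servings → $8.25.
spinach + broccoli with both tight: 1.363 servings and 3.107 servings → $4.51.
spinach + kale: the both-tight solution has a negative serving — not a feasible corner.
spinach + banana: the both-tight solution has a negative serving — not a feasible corner.
broccoli + kale with both tight: 1.622 servings and 2.684 servings → $4.87.
broccoli + banana with both tight: 1.143 servings and 21.57 servings → $6.65.
kale + banana: intersection lies outside the first quadrant.
Cheapest feasible corner: $4.51.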